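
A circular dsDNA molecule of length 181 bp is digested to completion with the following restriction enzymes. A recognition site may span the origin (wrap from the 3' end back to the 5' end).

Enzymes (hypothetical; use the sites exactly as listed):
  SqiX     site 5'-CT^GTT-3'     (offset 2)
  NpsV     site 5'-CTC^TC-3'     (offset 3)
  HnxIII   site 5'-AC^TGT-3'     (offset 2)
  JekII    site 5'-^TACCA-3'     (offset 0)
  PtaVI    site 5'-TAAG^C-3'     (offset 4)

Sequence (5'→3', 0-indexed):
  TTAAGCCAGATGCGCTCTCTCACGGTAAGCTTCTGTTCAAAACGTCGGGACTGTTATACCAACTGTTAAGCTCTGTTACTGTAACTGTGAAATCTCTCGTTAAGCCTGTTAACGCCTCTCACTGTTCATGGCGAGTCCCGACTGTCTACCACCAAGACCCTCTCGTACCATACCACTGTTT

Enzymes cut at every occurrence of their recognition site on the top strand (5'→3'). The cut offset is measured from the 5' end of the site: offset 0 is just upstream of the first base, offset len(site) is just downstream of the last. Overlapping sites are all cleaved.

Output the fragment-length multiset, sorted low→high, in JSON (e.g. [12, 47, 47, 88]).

[1,1,1,1,2,3,3,4,4,4,4,5,5,5,6,6,6,7,8,9,10,11,11,12,16,17,19]

Per-enzyme occurrences:
  SqiX CTGTT/2: at [32, 50, 62, 72, 105, 121, 175] ⇒ [34, 52, 64, 74, 107, 123, 177]
  NpsV CTCTC/3: at [14, 16, 93, 115, 159] ⇒ [17, 19, 96, 118, 162]
  HnxIII ACTGT/2: at [49, 61, 77, 83, 120, 140, 174] ⇒ [51, 63, 79, 85, 122, 142, 176]
  JekII TACCA/0: at [56, 146, 165, 170] ⇒ [56, 146, 165, 170]
  PtaVI TAAGC/4: at [1, 25, 66, 100] ⇒ [5, 29, 70, 104]

All cut coordinates (distinct, sorted): [5, 17, 19, 29, 34, 51, 52, 56, 63, 64, 70, 74, 79, 85, 96, 104, 107, 118, 122, 123, 142, 146, 162, 165, 170, 176, 177]

Fragment lengths:
  5→17: 12 bp
  17→19: 2 bp
  19→29: 10 bp
  29→34: 5 bp
  34→51: 17 bp
  51→52: 1 bp
  52→56: 4 bp
  56→63: 7 bp
  63→64: 1 bp
  64→70: 6 bp
  70→74: 4 bp
  74→79: 5 bp
  79→85: 6 bp
  85→96: 11 bp
  96→104: 8 bp
  104→107: 3 bp
  107→118: 11 bp
  118→122: 4 bp
  122→123: 1 bp
  123→142: 19 bp
  142→146: 4 bp
  146→162: 16 bp
  162→165: 3 bp
  165→170: 5 bp
  170→176: 6 bp
  176→177: 1 bp
  177→5 (wrap): 181-177+5 = 9 bp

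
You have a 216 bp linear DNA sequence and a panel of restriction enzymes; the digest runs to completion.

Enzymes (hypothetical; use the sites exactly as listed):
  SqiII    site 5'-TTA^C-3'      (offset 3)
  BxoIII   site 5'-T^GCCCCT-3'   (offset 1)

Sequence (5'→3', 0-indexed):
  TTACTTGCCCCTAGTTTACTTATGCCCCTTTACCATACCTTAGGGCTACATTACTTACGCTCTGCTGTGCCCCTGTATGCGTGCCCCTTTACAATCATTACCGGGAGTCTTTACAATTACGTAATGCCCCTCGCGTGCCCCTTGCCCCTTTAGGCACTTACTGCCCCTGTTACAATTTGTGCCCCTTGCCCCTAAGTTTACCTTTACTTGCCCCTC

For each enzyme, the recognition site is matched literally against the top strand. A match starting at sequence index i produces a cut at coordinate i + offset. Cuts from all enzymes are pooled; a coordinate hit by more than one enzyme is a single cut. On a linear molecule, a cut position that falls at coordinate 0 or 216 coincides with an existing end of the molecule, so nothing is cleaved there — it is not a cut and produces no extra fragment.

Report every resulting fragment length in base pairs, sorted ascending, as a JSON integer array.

Scan for sites:
  SqiII TTAC/3: at [0, 15, 29, 50, 54, 88, 97, 110, 116, 157, 169, 197, 203] ⇒ [3, 18, 32, 53, 57, 91, 100, 113, 119, 160, 172, 200, 206]
  BxoIII TGCCCCT/1: at [5, 22, 67, 81, 124, 135, 142, 161, 179, 186, 208] ⇒ [6, 23, 68, 82, 125, 136, 143, 162, 180, 187, 209]

Pooled cuts: [3, 6, 18, 23, 32, 53, 57, 68, 82, 91, 100, 113, 119, 125, 136, 143, 160, 162, 172, 180, 187, 200, 206, 209]

Fragment lengths:
  [0,3): 3 bp
  [3,6): 3 bp
  [6,18): 12 bp
  [18,23): 5 bp
  [23,32): 9 bp
  [32,53): 21 bp
  [53,57): 4 bp
  [57,68): 11 bp
  [68,82): 14 bp
  [82,91): 9 bp
  [91,100): 9 bp
  [100,113): 13 bp
  [113,119): 6 bp
  [119,125): 6 bp
  [125,136): 11 bp
  [136,143): 7 bp
  [143,160): 17 bp
  [160,162): 2 bp
  [162,172): 10 bp
  [172,180): 8 bp
  [180,187): 7 bp
  [187,200): 13 bp
  [200,206): 6 bp
  [206,209): 3 bp
  [209,216): 7 bp

[2,3,3,3,4,5,6,6,6,7,7,7,8,9,9,9,10,11,11,12,13,13,14,17,21]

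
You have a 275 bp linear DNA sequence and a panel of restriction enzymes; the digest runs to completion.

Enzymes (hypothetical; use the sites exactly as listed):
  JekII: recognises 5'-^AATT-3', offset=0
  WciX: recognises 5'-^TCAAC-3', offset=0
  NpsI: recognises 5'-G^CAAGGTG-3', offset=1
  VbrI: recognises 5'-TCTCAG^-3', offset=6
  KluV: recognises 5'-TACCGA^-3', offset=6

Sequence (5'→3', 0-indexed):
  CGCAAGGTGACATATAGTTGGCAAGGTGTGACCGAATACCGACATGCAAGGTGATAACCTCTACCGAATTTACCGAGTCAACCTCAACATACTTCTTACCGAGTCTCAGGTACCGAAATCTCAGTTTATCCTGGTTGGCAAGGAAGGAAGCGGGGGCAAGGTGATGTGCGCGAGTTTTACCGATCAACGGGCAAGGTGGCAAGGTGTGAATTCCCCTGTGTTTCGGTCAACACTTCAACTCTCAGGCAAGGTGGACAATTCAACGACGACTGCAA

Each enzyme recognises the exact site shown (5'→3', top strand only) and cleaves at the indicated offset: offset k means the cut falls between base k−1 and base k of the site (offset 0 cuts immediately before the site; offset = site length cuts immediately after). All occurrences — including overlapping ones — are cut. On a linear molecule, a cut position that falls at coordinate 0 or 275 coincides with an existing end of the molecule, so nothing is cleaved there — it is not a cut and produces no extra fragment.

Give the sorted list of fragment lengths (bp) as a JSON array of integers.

Per-enzyme occurrences:
  JekII AATT/0: at [66, 208, 256] ⇒ [66, 208, 256]
  WciX TCAAC/0: at [77, 83, 183, 226, 234, 259] ⇒ [77, 83, 183, 226, 234, 259]
  NpsI GCAAGGTG/1: at [1, 20, 45, 155, 190, 198, 245] ⇒ [2, 21, 46, 156, 191, 199, 246]
  VbrI TCTCAG/6: at [103, 118, 239] ⇒ [109, 124, 245]
  KluV TACCGA/6: at [36, 61, 70, 96, 110, 177] ⇒ [42, 67, 76, 102, 116, 183]

Pooled cuts: [2, 21, 42, 46, 66, 67, 76, 77, 83, 102, 109, 116, 124, 156, 183, 191, 199, 208, 226, 234, 245, 246, 256, 259]

Fragments:
  [0,2): 2 bp
  [2,21): 19 bp
  [21,42): 21 bp
  [42,46): 4 bp
  [46,66): 20 bp
  [66,67): 1 bp
  [67,76): 9 bp
  [76,77): 1 bp
  [77,83): 6 bp
  [83,102): 19 bp
  [102,109): 7 bp
  [109,116): 7 bp
  [116,124): 8 bp
  [124,156): 32 bp
  [156,183): 27 bp
  [183,191): 8 bp
  [191,199): 8 bp
  [199,208): 9 bp
  [208,226): 18 bp
  [226,234): 8 bp
  [234,245): 11 bp
  [245,246): 1 bp
  [246,256): 10 bp
  [256,259): 3 bp
  [259,275): 16 bp

[1,1,1,2,3,4,6,7,7,8,8,8,8,9,9,10,11,16,18,19,19,20,21,27,32]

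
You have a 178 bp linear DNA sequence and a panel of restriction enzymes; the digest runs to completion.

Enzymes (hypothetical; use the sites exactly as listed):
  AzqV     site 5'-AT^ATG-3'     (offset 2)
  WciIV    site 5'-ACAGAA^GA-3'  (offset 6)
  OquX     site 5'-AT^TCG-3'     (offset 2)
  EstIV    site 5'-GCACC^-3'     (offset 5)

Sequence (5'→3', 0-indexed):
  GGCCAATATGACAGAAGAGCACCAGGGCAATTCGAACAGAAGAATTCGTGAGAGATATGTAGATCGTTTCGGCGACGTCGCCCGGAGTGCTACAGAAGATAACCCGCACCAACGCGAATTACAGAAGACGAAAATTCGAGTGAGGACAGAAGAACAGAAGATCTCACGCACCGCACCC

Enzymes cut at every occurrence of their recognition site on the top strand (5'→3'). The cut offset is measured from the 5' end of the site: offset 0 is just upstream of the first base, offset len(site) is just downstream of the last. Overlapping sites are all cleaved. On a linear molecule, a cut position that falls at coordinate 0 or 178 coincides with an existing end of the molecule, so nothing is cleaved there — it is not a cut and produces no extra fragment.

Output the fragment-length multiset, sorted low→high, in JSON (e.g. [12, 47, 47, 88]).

[1,4,5,7,7,8,8,9,9,10,11,13,13,16,16,41]

Per-enzyme occurrences:
  AzqV ATATG/2: at [5, 54] ⇒ [7, 56]
  WciIV ACAGAAGA/6: at [10, 35, 91, 120, 145, 153] ⇒ [16, 41, 97, 126, 151, 159]
  OquX ATTCG/2: at [29, 43, 133] ⇒ [31, 45, 135]
  EstIV GCACC/5: at [18, 105, 167, 172] ⇒ [23, 110, 172, 177]

All cut coordinates (distinct, sorted): [7, 16, 23, 31, 41, 45, 56, 97, 110, 126, 135, 151, 159, 172, 177]

Fragments:
  [0,7): 7 bp
  [7,16): 9 bp
  [16,23): 7 bp
  [23,31): 8 bp
  [31,41): 10 bp
  [41,45): 4 bp
  [45,56): 11 bp
  [56,97): 41 bp
  [97,110): 13 bp
  [110,126): 16 bp
  [126,135): 9 bp
  [135,151): 16 bp
  [151,159): 8 bp
  [159,172): 13 bp
  [172,177): 5 bp
  [177,178): 1 bp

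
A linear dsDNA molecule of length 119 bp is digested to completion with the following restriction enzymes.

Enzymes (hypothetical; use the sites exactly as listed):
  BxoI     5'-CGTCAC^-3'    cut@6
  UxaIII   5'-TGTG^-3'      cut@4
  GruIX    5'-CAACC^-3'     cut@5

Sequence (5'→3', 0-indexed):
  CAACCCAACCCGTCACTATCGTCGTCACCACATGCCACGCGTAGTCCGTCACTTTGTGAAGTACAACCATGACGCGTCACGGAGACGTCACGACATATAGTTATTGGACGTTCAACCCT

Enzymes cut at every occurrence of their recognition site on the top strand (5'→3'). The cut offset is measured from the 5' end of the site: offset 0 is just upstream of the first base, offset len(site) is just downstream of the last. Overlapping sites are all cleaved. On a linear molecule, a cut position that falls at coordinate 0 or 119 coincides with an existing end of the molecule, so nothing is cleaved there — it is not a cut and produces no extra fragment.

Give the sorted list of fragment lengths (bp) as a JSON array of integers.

Site scan:
  BxoI CGTCAC/6: at [10, 22, 46, 74, 85] ⇒ [16, 28, 52, 80, 91]
  UxaIII TGTG/4: at [54] ⇒ [58]
  GruIX CAACC/5: at [0, 5, 63, 112] ⇒ [5, 10, 68, 117]

Pooled cuts: [5, 10, 16, 28, 52, 58, 68, 80, 91, 117]

Fragments:
  [0,5): 5 bp
  [5,10): 5 bp
  [10,16): 6 bp
  [16,28): 12 bp
  [28,52): 24 bp
  [52,58): 6 bp
  [58,68): 10 bp
  [68,80): 12 bp
  [80,91): 11 bp
  [91,117): 26 bp
  [117,119): 2 bp

[2,5,5,6,6,10,11,12,12,24,26]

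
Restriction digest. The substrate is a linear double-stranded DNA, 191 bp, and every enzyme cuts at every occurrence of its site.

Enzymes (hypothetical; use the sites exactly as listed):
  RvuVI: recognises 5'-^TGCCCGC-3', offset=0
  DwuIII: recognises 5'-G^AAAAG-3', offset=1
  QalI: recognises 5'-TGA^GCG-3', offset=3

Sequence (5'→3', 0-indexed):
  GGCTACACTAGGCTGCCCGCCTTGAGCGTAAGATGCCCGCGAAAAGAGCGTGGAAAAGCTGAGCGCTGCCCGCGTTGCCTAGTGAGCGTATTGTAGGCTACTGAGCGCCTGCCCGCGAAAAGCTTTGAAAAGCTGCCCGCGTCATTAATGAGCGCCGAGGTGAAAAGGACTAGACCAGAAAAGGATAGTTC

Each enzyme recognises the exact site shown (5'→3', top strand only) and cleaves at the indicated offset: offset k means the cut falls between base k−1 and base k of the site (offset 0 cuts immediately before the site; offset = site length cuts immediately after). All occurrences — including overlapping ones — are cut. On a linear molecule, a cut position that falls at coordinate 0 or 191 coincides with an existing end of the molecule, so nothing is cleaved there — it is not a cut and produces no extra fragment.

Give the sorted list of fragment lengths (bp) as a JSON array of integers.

Scan for sites:
  RvuVI TGCCCGC/0: at [13, 33, 66, 109, 133] ⇒ [13, 33, 66, 109, 133]
  DwuIII GAAAAG/1: at [40, 52, 116, 126, 161, 177] ⇒ [41, 53, 117, 127, 162, 178]
  QalI TGAGCG/3: at [22, 59, 82, 101, 148] ⇒ [25, 62, 85, 104, 151]

Pooled cuts: [13, 25, 33, 41, 53, 62, 66, 85, 104, 109, 117, 127, 133, 151, 162, 178]

Fragment lengths:
  [0,13): 13 bp
  [13,25): 12 bp
  [25,33): 8 bp
  [33,41): 8 bp
  [41,53): 12 bp
  [53,62): 9 bp
  [62,66): 4 bp
  [66,85): 19 bp
  [85,104): 19 bp
  [104,109): 5 bp
  [109,117): 8 bp
  [117,127): 10 bp
  [127,133): 6 bp
  [133,151): 18 bp
  [151,162): 11 bp
  [162,178): 16 bp
  [178,191): 13 bp

[4,5,6,8,8,8,9,10,11,12,12,13,13,16,18,19,19]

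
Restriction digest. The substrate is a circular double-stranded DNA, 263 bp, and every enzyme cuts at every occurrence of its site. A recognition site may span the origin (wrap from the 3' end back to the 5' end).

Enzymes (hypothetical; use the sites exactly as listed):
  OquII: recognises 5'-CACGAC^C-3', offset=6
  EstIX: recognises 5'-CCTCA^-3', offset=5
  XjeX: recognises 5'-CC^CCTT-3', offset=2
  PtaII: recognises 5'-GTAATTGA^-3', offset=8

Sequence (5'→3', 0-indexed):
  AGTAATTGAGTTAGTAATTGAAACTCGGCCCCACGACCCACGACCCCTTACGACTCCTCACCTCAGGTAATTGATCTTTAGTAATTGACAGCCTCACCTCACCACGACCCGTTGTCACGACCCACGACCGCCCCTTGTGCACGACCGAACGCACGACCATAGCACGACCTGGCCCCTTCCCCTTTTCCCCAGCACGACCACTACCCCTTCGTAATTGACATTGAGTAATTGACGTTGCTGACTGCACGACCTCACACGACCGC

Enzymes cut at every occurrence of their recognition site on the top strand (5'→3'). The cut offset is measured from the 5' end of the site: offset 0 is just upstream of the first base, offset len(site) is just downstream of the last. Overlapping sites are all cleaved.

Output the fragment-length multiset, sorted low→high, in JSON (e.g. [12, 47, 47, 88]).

[1,4,4,5,5,6,6,6,7,7,7,7,8,9,11,12,12,12,13,13,13,14,14,15,16,18,18]

Site scan:
  OquII (CACGACC, off=6): starts [31, 38, 102, 115, 122, 139, 151, 162, 192, 244, 254] → cuts [37, 44, 108, 121, 128, 145, 157, 168, 198, 250, 260]
  EstIX (CCTCA, off=5): starts [55, 60, 91, 96, 249] → cuts [60, 65, 96, 101, 254]
  XjeX (CCCCTT, off=2): starts [43, 130, 172, 178, 203] → cuts [45, 132, 174, 180, 205]
  PtaII (GTAATTGA, off=8): starts [1, 13, 66, 80, 210, 224] → cuts [9, 21, 74, 88, 218, 232]

Pooled cuts: [9, 21, 37, 44, 45, 60, 65, 74, 88, 96, 101, 108, 121, 128, 132, 145, 157, 168, 174, 180, 198, 205, 218, 232, 250, 254, 260]

Fragments:
  9→21: 12 bp
  21→37: 16 bp
  37→44: 7 bp
  44→45: 1 bp
  45→60: 15 bp
  60→65: 5 bp
  65→74: 9 bp
  74→88: 14 bp
  88→96: 8 bp
  96→101: 5 bp
  101→108: 7 bp
  108→121: 13 bp
  121→128: 7 bp
  128→132: 4 bp
  132→145: 13 bp
  145→157: 12 bp
  157→168: 11 bp
  168→174: 6 bp
  174→180: 6 bp
  180→198: 18 bp
  198→205: 7 bp
  205→218: 13 bp
  218→232: 14 bp
  232→250: 18 bp
  250→254: 4 bp
  254→260: 6 bp
  260→9 (wrap): 263-260+9 = 12 bp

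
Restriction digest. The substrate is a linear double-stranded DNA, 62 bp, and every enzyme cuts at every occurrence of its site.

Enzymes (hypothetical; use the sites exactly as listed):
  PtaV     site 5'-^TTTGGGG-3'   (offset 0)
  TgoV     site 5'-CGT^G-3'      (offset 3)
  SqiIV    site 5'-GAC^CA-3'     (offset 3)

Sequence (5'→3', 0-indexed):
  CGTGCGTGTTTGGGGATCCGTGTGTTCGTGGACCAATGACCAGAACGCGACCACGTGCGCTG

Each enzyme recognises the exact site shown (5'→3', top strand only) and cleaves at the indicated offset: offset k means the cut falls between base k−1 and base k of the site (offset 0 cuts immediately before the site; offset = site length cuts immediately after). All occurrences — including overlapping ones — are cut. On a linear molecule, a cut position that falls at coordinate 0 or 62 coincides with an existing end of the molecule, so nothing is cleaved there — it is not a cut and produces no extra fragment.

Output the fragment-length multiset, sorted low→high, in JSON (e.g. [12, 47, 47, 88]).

Scan for sites:
  PtaV (TTTGGGG, off=0): starts [8] → cuts [8]
  TgoV (CGTG, off=3): starts [0, 4, 18, 26, 53] → cuts [3, 7, 21, 29, 56]
  SqiIV (GACCA, off=3): starts [30, 37, 48] → cuts [33, 40, 51]

All cut coordinates (distinct, sorted): [3, 7, 8, 21, 29, 33, 40, 51, 56]

Fragment lengths:
  [0,3): 3 bp
  [3,7): 4 bp
  [7,8): 1 bp
  [8,21): 13 bp
  [21,29): 8 bp
  [29,33): 4 bp
  [33,40): 7 bp
  [40,51): 11 bp
  [51,56): 5 bp
  [56,62): 6 bp

[1,3,4,4,5,6,7,8,11,13]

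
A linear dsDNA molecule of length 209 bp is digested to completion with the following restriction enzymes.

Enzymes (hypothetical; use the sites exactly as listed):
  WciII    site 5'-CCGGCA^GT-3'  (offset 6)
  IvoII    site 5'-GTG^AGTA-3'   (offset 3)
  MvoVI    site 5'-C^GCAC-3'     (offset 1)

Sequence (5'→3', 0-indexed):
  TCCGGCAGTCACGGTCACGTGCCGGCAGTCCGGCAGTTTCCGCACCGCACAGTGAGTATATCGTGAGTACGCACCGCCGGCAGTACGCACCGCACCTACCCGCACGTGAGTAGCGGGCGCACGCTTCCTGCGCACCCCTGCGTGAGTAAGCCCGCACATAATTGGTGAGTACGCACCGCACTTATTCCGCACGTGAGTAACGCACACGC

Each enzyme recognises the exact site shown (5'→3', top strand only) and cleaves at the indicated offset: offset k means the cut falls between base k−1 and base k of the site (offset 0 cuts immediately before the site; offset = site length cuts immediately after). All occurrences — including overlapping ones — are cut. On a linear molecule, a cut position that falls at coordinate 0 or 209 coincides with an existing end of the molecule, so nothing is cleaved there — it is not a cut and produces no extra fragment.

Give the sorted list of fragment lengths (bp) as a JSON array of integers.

[4,5,5,5,5,5,6,6,7,7,7,8,8,8,9,10,10,11,11,12,13,13,14,20]

Per-enzyme occurrences:
  WciII (CCGGCAGT, off=6): starts [1, 21, 29, 76] → cuts [7, 27, 35, 82]
  IvoII (GTGAGTA, off=3): starts [51, 62, 105, 141, 164, 192] → cuts [54, 65, 108, 144, 167, 195]
  MvoVI (CGCAC, off=1): starts [40, 45, 69, 85, 90, 100, 117, 130, 152, 171, 176, 187, 200] → cuts [41, 46, 70, 86, 91, 101, 118, 131, 153, 172, 177, 188, 201]

All cut coordinates (distinct, sorted): [7, 27, 35, 41, 46, 54, 65, 70, 82, 86, 91, 101, 108, 118, 131, 144, 153, 167, 172, 177, 188, 195, 201]

Fragments:
  [0,7): 7 bp
  [7,27): 20 bp
  [27,35): 8 bp
  [35,41): 6 bp
  [41,46): 5 bp
  [46,54): 8 bp
  [54,65): 11 bp
  [65,70): 5 bp
  [70,82): 12 bp
  [82,86): 4 bp
  [86,91): 5 bp
  [91,101): 10 bp
  [101,108): 7 bp
  [108,118): 10 bp
  [118,131): 13 bp
  [131,144): 13 bp
  [144,153): 9 bp
  [153,167): 14 bp
  [167,172): 5 bp
  [172,177): 5 bp
  [177,188): 11 bp
  [188,195): 7 bp
  [195,201): 6 bp
  [201,209): 8 bp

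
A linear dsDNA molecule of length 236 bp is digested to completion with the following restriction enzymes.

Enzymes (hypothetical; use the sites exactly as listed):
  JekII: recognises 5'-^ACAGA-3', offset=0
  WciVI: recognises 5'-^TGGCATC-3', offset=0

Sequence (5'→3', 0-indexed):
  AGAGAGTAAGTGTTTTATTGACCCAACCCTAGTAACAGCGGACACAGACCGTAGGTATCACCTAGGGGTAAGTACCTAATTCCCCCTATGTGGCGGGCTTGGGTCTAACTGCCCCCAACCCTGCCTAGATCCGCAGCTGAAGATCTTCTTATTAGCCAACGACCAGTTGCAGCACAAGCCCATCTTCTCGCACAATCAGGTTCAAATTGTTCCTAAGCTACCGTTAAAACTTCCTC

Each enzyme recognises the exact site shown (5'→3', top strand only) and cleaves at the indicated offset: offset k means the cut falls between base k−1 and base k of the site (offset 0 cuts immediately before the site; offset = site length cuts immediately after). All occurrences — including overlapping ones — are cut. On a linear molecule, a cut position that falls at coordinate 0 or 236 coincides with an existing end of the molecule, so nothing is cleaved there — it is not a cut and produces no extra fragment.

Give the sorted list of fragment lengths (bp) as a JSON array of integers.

Site scan:
  JekII ACAGA/0: at [43] ⇒ [43]
  WciVI (TGGCATC, off=0): no sites

All cut coordinates (distinct, sorted): [43]

Fragments:
  [0,43): 43 bp
  [43,236): 193 bp

[43,193]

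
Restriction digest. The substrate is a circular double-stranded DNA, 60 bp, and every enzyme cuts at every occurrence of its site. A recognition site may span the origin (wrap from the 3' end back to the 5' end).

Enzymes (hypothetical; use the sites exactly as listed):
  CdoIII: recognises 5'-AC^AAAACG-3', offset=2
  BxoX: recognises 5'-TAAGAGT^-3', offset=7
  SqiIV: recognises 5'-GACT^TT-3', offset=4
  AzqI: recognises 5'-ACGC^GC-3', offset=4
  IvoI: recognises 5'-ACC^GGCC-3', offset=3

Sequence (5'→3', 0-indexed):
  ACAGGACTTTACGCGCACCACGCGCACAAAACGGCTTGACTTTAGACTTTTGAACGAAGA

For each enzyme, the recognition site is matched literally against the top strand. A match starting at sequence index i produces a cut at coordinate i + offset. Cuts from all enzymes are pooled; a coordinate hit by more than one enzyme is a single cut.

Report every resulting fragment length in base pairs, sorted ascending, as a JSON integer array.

[4,6,7,9,14,20]

Site scan:
  CdoIII ACAAAACG/2: at [25] ⇒ [27]
  BxoX (TAAGAGT, off=7): no sites
  SqiIV GACTTT/4: at [4, 37, 44] ⇒ [8, 41, 48]
  AzqI ACGCGC/4: at [10, 19] ⇒ [14, 23]
  IvoI (ACCGGCC, off=3): no sites

All cut coordinates (distinct, sorted): [8, 14, 23, 27, 41, 48]

Fragment lengths:
  8→14: 6 bp
  14→23: 9 bp
  23→27: 4 bp
  27→41: 14 bp
  41→48: 7 bp
  48→8 (wrap): 60-48+8 = 20 bp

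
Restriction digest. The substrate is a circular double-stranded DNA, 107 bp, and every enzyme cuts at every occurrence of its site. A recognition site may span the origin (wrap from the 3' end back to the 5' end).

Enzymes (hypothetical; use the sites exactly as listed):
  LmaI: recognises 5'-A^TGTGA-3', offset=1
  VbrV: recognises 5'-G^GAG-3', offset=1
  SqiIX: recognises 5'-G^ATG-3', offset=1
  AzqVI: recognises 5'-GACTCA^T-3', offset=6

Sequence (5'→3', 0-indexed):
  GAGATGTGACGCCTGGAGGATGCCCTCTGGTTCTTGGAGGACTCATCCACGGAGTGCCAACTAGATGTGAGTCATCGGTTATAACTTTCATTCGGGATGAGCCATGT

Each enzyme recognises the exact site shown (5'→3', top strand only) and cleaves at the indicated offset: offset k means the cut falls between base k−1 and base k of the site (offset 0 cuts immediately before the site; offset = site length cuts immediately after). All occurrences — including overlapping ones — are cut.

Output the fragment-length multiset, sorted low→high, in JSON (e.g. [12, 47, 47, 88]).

Scan for sites:
  LmaI (ATGTGA, off=1): starts [3, 64, 103] → cuts [4, 65, 104]
  VbrV (GGAG, off=1): starts [14, 35, 50] → cuts [15, 36, 51]
  SqiIX (GATG, off=1): starts [2, 18, 63, 95] → cuts [3, 19, 64, 96]
  AzqVI (GACTCAT, off=6): starts [39] → cuts [45]

Pooled cuts: [3, 4, 15, 19, 36, 45, 51, 64, 65, 96, 104]

Fragments:
  3→4: 1 bp
  4→15: 11 bp
  15→19: 4 bp
  19→36: 17 bp
  36→45: 9 bp
  45→51: 6 bp
  51→64: 13 bp
  64→65: 1 bp
  65→96: 31 bp
  96→104: 8 bp
  104→3 (wrap): 107-104+3 = 6 bp

[1,1,4,6,6,8,9,11,13,17,31]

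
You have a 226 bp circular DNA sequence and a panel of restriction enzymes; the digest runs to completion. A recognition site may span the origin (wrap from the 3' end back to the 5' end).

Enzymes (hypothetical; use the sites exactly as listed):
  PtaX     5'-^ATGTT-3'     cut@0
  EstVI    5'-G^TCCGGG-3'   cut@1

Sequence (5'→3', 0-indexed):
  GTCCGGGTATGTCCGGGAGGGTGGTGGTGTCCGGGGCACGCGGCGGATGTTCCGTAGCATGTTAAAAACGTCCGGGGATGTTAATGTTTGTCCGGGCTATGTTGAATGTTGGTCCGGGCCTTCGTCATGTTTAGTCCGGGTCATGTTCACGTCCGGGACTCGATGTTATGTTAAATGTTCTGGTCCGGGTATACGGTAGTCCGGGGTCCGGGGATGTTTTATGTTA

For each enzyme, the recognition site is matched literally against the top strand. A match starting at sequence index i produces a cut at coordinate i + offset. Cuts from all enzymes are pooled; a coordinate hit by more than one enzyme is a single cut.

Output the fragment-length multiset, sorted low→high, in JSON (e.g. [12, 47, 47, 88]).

Scan for sites:
  PtaX ATGTT/0: at [46, 58, 77, 83, 98, 105, 126, 142, 162, 167, 174, 213, 220] ⇒ [46, 58, 77, 83, 98, 105, 126, 142, 162, 167, 174, 213, 220]
  EstVI GTCCGGG/1: at [0, 10, 28, 69, 89, 111, 133, 150, 182, 198, 205] ⇒ [1, 11, 29, 70, 90, 112, 134, 151, 183, 199, 206]

All cut coordinates (distinct, sorted): [1, 11, 29, 46, 58, 70, 77, 83, 90, 98, 105, 112, 126, 134, 142, 151, 162, 167, 174, 183, 199, 206, 213, 220]

Fragment lengths:
  1→11: 10 bp
  11→29: 18 bp
  29→46: 17 bp
  46→58: 12 bp
  58→70: 12 bp
  70→77: 7 bp
  77→83: 6 bp
  83→90: 7 bp
  90→98: 8 bp
  98→105: 7 bp
  105→112: 7 bp
  112→126: 14 bp
  126→134: 8 bp
  134→142: 8 bp
  142→151: 9 bp
  151→162: 11 bp
  162→167: 5 bp
  167→174: 7 bp
  174→183: 9 bp
  183→199: 16 bp
  199→206: 7 bp
  206→213: 7 bp
  213→220: 7 bp
  220→1 (wrap): 226-220+1 = 7 bp

[5,6,7,7,7,7,7,7,7,7,7,8,8,8,9,9,10,11,12,12,14,16,17,18]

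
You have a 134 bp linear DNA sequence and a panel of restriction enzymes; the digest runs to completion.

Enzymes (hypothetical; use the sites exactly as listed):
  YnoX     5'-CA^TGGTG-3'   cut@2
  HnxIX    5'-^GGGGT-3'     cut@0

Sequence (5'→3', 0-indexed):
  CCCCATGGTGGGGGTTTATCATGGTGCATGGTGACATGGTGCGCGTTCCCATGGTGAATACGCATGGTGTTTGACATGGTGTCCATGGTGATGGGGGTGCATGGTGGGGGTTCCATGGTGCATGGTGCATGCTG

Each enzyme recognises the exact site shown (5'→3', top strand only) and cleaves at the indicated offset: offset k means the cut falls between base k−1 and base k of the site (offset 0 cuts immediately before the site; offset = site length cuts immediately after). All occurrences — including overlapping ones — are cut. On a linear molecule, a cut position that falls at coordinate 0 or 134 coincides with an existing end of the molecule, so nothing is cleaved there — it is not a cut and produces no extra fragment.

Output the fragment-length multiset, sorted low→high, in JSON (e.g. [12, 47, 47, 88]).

Site scan:
  YnoX (CATGGTG, off=2): starts [3, 19, 26, 34, 49, 62, 74, 83, 99, 113, 120] → cuts [5, 21, 28, 36, 51, 64, 76, 85, 101, 115, 122]
  HnxIX (GGGGT, off=0): starts [10, 93, 106] → cuts [10, 93, 106]

Pooled cuts: [5, 10, 21, 28, 36, 51, 64, 76, 85, 93, 101, 106, 115, 122]

Fragments:
  [0,5): 5 bp
  [5,10): 5 bp
  [10,21): 11 bp
  [21,28): 7 bp
  [28,36): 8 bp
  [36,51): 15 bp
  [51,64): 13 bp
  [64,76): 12 bp
  [76,85): 9 bp
  [85,93): 8 bp
  [93,101): 8 bp
  [101,106): 5 bp
  [106,115): 9 bp
  [115,122): 7 bp
  [122,134): 12 bp

[5,5,5,7,7,8,8,8,9,9,11,12,12,13,15]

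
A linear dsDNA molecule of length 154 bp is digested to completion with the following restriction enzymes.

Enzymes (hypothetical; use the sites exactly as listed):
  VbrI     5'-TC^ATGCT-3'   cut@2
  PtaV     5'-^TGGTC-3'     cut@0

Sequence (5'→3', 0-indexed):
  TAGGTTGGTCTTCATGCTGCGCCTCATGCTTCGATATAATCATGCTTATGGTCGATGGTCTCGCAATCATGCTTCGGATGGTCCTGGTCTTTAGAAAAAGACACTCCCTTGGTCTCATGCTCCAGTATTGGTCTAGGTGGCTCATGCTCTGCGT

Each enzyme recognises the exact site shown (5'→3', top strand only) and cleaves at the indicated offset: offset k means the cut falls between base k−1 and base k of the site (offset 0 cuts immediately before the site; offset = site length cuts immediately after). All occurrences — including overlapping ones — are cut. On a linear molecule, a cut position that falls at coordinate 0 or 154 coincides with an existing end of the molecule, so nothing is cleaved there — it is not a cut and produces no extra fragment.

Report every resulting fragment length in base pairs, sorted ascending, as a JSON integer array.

[5,6,7,7,7,8,10,11,12,12,13,15,16,25]

Scan for sites:
  VbrI TCATGCT/2: at [11, 23, 39, 66, 114, 141] ⇒ [13, 25, 41, 68, 116, 143]
  PtaV TGGTC/0: at [5, 48, 55, 78, 84, 109, 128] ⇒ [5, 48, 55, 78, 84, 109, 128]

All cut coordinates (distinct, sorted): [5, 13, 25, 41, 48, 55, 68, 78, 84, 109, 116, 128, 143]

Fragments:
  [0,5): 5 bp
  [5,13): 8 bp
  [13,25): 12 bp
  [25,41): 16 bp
  [41,48): 7 bp
  [48,55): 7 bp
  [55,68): 13 bp
  [68,78): 10 bp
  [78,84): 6 bp
  [84,109): 25 bp
  [109,116): 7 bp
  [116,128): 12 bp
  [128,143): 15 bp
  [143,154): 11 bp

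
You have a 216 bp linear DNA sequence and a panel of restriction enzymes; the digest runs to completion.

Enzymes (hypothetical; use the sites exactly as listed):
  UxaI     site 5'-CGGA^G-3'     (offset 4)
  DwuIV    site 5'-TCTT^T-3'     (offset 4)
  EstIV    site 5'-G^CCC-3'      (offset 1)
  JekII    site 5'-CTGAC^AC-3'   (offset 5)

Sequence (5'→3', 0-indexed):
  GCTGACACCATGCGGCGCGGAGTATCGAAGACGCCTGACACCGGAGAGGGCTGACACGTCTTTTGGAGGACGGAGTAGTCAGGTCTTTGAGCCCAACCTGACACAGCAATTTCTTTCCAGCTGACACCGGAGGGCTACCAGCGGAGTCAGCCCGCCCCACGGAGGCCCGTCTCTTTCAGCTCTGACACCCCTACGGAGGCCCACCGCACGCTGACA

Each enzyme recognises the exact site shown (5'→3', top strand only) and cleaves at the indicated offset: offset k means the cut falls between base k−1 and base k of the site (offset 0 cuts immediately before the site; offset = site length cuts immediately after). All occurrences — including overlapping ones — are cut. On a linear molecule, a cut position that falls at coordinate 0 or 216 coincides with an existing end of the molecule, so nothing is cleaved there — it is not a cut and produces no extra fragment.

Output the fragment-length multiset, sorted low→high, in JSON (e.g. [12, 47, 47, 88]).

Per-enzyme occurrences:
  UxaI CGGAG/4: at [17, 41, 70, 127, 141, 159, 193] ⇒ [21, 45, 74, 131, 145, 163, 197]
  DwuIV TCTTT/4: at [58, 83, 111, 171] ⇒ [62, 87, 115, 175]
  EstIV GCCC/1: at [90, 149, 153, 164, 198] ⇒ [91, 150, 154, 165, 199]
  JekII CTGACAC/5: at [1, 34, 50, 97, 120, 181] ⇒ [6, 39, 55, 102, 125, 186]

All cut coordinates (distinct, sorted): [6, 21, 39, 45, 55, 62, 74, 87, 91, 102, 115, 125, 131, 145, 150, 154, 163, 165, 175, 186, 197, 199]

Fragments:
  [0,6): 6 bp
  [6,21): 15 bp
  [21,39): 18 bp
  [39,45): 6 bp
  [45,55): 10 bp
  [55,62): 7 bp
  [62,74): 12 bp
  [74,87): 13 bp
  [87,91): 4 bp
  [91,102): 11 bp
  [102,115): 13 bp
  [115,125): 10 bp
  [125,131): 6 bp
  [131,145): 14 bp
  [145,150): 5 bp
  [150,154): 4 bp
  [154,163): 9 bp
  [163,165): 2 bp
  [165,175): 10 bp
  [175,186): 11 bp
  [186,197): 11 bp
  [197,199): 2 bp
  [199,216): 17 bp

[2,2,4,4,5,6,6,6,7,9,10,10,10,11,11,11,12,13,13,14,15,17,18]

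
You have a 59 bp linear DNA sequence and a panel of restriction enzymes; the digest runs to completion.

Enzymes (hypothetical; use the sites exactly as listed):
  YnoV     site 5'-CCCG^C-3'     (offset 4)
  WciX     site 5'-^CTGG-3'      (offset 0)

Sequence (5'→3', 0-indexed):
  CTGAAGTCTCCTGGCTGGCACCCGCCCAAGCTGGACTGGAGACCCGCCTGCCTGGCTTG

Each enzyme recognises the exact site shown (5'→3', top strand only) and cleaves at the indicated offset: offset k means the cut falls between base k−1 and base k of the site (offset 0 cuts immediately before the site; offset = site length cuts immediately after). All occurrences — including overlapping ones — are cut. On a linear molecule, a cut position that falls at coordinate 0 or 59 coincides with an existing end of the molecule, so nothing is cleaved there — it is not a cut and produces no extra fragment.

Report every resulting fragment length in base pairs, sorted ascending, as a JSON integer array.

Scan for sites:
  YnoV CCCGC/4: at [20, 42] ⇒ [24, 46]
  WciX CTGG/0: at [10, 14, 30, 35, 51] ⇒ [10, 14, 30, 35, 51]

Pooled cuts: [10, 14, 24, 30, 35, 46, 51]

Fragment lengths:
  [0,10): 10 bp
  [10,14): 4 bp
  [14,24): 10 bp
  [24,30): 6 bp
  [30,35): 5 bp
  [35,46): 11 bp
  [46,51): 5 bp
  [51,59): 8 bp

[4,5,5,6,8,10,10,11]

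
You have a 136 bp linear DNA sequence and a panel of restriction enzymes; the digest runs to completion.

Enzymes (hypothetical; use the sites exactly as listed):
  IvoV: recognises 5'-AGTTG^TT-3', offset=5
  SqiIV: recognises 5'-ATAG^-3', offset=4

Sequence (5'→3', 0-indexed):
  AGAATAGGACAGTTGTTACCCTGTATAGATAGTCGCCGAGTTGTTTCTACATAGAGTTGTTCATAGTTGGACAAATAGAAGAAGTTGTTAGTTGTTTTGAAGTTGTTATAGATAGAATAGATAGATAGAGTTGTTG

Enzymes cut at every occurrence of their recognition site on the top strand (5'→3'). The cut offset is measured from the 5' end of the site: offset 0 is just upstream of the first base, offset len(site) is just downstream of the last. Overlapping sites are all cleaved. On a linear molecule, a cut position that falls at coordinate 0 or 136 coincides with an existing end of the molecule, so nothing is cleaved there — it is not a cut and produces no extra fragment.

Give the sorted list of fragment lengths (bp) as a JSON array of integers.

[3,4,4,4,4,5,5,5,6,7,7,7,8,9,11,11,11,12,13]

Site scan:
  IvoV AGTTGTT/5: at [10, 38, 54, 82, 89, 100, 128] ⇒ [15, 43, 59, 87, 94, 105, 133]
  SqiIV ATAG/4: at [3, 24, 28, 50, 62, 74, 107, 111, 116, 120, 124] ⇒ [7, 28, 32, 54, 66, 78, 111, 115, 120, 124, 128]

Pooled cuts: [7, 15, 28, 32, 43, 54, 59, 66, 78, 87, 94, 105, 111, 115, 120, 124, 128, 133]

Fragments:
  [0,7): 7 bp
  [7,15): 8 bp
  [15,28): 13 bp
  [28,32): 4 bp
  [32,43): 11 bp
  [43,54): 11 bp
  [54,59): 5 bp
  [59,66): 7 bp
  [66,78): 12 bp
  [78,87): 9 bp
  [87,94): 7 bp
  [94,105): 11 bp
  [105,111): 6 bp
  [111,115): 4 bp
  [115,120): 5 bp
  [120,124): 4 bp
  [124,128): 4 bp
  [128,133): 5 bp
  [133,136): 3 bp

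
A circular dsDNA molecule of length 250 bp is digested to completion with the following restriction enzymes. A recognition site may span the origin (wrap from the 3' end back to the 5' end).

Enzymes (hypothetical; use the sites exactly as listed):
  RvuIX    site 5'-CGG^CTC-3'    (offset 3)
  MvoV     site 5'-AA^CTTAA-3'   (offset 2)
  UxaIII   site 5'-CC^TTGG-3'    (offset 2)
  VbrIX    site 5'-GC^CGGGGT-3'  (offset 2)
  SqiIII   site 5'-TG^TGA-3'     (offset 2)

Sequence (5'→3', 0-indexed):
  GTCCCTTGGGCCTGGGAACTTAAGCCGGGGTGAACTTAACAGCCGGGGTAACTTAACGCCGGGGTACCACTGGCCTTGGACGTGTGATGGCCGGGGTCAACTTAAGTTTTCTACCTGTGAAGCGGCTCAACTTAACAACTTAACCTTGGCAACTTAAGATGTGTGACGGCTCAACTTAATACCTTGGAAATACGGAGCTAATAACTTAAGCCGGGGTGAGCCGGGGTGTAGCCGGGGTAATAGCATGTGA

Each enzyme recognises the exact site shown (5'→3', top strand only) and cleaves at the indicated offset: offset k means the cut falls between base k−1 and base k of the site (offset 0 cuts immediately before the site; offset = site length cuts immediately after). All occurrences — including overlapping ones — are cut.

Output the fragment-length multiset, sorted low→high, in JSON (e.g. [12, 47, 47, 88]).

[5,5,6,7,7,7,7,7,8,8,8,8,8,9,9,9,9,9,10,11,11,13,15,16,17,21]

Scan for sites:
  RvuIX (CGGCTC, off=3): starts [122, 166] → cuts [125, 169]
  MvoV (AACTTAA, off=2): starts [16, 32, 49, 98, 128, 136, 150, 172, 202] → cuts [18, 34, 51, 100, 130, 138, 152, 174, 204]
  UxaIII (CCTTGG, off=2): starts [3, 73, 143, 181] → cuts [5, 75, 145, 183]
  VbrIX (GCCGGGGT, off=2): starts [23, 41, 57, 89, 209, 219, 230] → cuts [25, 43, 59, 91, 211, 221, 232]
  SqiIII (TGTGA, off=2): starts [82, 115, 161, 245] → cuts [84, 117, 163, 247]

Pooled cuts: [5, 18, 25, 34, 43, 51, 59, 75, 84, 91, 100, 117, 125, 130, 138, 145, 152, 163, 169, 174, 183, 204, 211, 221, 232, 247]

Fragments:
  5→18: 13 bp
  18→25: 7 bp
  25→34: 9 bp
  34→43: 9 bp
  43→51: 8 bp
  51→59: 8 bp
  59→75: 16 bp
  75→84: 9 bp
  84→91: 7 bp
  91→100: 9 bp
  100→117: 17 bp
  117→125: 8 bp
  125→130: 5 bp
  130→138: 8 bp
  138→145: 7 bp
  145→152: 7 bp
  152→163: 11 bp
  163→169: 6 bp
  169→174: 5 bp
  174→183: 9 bp
  183→204: 21 bp
  204→211: 7 bp
  211→221: 10 bp
  221→232: 11 bp
  232→247: 15 bp
  247→5 (wrap): 250-247+5 = 8 bp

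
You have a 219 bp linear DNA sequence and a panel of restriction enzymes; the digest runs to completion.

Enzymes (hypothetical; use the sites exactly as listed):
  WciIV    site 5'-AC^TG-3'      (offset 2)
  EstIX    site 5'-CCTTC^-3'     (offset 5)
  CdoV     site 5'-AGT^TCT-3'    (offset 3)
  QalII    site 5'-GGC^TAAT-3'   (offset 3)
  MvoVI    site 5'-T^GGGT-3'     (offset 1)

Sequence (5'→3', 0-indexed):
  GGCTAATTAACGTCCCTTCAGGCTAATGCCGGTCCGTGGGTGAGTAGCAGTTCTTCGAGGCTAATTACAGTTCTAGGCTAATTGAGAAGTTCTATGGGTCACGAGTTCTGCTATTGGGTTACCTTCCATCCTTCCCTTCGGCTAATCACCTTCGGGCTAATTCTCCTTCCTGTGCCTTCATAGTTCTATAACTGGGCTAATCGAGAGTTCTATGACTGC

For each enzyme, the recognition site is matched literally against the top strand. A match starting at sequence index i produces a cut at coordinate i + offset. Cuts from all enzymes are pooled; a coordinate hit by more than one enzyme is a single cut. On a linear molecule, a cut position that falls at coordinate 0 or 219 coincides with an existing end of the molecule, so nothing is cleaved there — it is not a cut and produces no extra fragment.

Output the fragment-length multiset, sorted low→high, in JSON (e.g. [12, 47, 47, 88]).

Site scan:
  WciIV ACTG/2: at [190, 214] ⇒ [192, 216]
  EstIX CCTTC/5: at [14, 121, 129, 134, 148, 164, 174] ⇒ [19, 126, 134, 139, 153, 169, 179]
  CdoV AGTTCT/3: at [48, 68, 87, 103, 181, 205] ⇒ [51, 71, 90, 106, 184, 208]
  QalII GGCTAAT/3: at [0, 20, 58, 75, 139, 154, 194] ⇒ [3, 23, 61, 78, 142, 157, 197]
  MvoVI TGGGT/1: at [36, 94, 114] ⇒ [37, 95, 115]

All cut coordinates (distinct, sorted): [3, 19, 23, 37, 51, 61, 71, 78, 90, 95, 106, 115, 126, 134, 139, 142, 153, 157, 169, 179, 184, 192, 197, 208, 216]

Fragment lengths:
  [0,3): 3 bp
  [3,19): 16 bp
  [19,23): 4 bp
  [23,37): 14 bp
  [37,51): 14 bp
  [51,61): 10 bp
  [61,71): 10 bp
  [71,78): 7 bp
  [78,90): 12 bp
  [90,95): 5 bp
  [95,106): 11 bp
  [106,115): 9 bp
  [115,126): 11 bp
  [126,134): 8 bp
  [134,139): 5 bp
  [139,142): 3 bp
  [142,153): 11 bp
  [153,157): 4 bp
  [157,169): 12 bp
  [169,179): 10 bp
  [179,184): 5 bp
  [184,192): 8 bp
  [192,197): 5 bp
  [197,208): 11 bp
  [208,216): 8 bp
  [216,219): 3 bp

[3,3,3,4,4,5,5,5,5,7,8,8,8,9,10,10,10,11,11,11,11,12,12,14,14,16]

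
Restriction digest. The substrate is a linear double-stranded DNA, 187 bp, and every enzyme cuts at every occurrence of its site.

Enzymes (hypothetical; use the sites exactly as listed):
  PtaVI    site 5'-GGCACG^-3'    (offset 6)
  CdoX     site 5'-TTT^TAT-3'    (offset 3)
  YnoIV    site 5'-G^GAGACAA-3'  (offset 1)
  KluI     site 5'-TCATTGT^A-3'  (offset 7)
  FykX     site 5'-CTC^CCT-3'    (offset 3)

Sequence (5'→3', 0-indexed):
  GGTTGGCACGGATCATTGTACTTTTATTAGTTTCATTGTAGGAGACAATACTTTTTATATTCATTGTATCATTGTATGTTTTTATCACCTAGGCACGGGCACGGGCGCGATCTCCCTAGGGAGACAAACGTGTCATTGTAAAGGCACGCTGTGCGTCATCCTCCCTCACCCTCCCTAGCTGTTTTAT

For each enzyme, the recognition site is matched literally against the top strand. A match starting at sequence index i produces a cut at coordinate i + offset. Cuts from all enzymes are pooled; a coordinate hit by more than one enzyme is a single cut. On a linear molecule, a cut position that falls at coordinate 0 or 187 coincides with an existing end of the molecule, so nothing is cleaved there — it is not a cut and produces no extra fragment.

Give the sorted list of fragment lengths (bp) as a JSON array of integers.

[2,3,5,6,6,7,8,9,9,10,10,11,11,12,14,15,15,15,19]

Scan for sites:
  PtaVI GGCACG/6: at [4, 91, 97, 142] ⇒ [10, 97, 103, 148]
  CdoX TTTTAT/3: at [21, 52, 79, 181] ⇒ [24, 55, 82, 184]
  YnoIV GGAGACAA/1: at [40, 119] ⇒ [41, 120]
  KluI TCATTGTA/7: at [12, 32, 60, 68, 132] ⇒ [19, 39, 67, 75, 139]
  FykX CTCCCT/3: at [111, 160, 170] ⇒ [114, 163, 173]

All cut coordinates (distinct, sorted): [10, 19, 24, 39, 41, 55, 67, 75, 82, 97, 103, 114, 120, 139, 148, 163, 173, 184]

Fragment lengths:
  [0,10): 10 bp
  [10,19): 9 bp
  [19,24): 5 bp
  [24,39): 15 bp
  [39,41): 2 bp
  [41,55): 14 bp
  [55,67): 12 bp
  [67,75): 8 bp
  [75,82): 7 bp
  [82,97): 15 bp
  [97,103): 6 bp
  [103,114): 11 bp
  [114,120): 6 bp
  [120,139): 19 bp
  [139,148): 9 bp
  [148,163): 15 bp
  [163,173): 10 bp
  [173,184): 11 bp
  [184,187): 3 bp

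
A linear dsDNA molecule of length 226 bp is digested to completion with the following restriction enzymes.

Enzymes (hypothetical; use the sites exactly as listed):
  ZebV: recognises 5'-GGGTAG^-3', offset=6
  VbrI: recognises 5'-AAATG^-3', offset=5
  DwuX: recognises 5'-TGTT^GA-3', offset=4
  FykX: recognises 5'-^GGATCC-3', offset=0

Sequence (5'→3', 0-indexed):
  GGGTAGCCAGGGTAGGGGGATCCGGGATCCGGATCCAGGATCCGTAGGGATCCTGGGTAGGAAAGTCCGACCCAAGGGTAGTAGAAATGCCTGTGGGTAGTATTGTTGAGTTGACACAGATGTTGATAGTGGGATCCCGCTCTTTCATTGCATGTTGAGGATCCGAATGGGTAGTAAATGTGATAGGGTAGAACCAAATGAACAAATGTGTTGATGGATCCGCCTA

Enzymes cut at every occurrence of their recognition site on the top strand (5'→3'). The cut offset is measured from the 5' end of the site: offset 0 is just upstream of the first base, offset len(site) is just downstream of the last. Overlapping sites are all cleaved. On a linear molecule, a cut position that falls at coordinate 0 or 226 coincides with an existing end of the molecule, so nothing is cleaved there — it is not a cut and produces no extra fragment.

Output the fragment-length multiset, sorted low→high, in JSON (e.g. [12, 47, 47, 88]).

Site scan:
  ZebV (GGGTAG, off=6): starts [0, 9, 54, 75, 94, 168, 185] → cuts [6, 15, 60, 81, 100, 174, 191]
  VbrI (AAATG, off=5): starts [84, 175, 195, 203] → cuts [89, 180, 200, 208]
  DwuX (TGTTGA, off=4): starts [103, 120, 152, 208] → cuts [107, 124, 156, 212]
  FykX (GGATCC, off=0): starts [17, 24, 30, 37, 47, 131, 158, 215] → cuts [17, 24, 30, 37, 47, 131, 158, 215]

Pooled cuts: [6, 15, 17, 24, 30, 37, 47, 60, 81, 89, 100, 107, 124, 131, 156, 158, 174, 180, 191, 200, 208, 212, 215]

Fragment lengths:
  [0,6): 6 bp
  [6,15): 9 bp
  [15,17): 2 bp
  [17,24): 7 bp
  [24,30): 6 bp
  [30,37): 7 bp
  [37,47): 10 bp
  [47,60): 13 bp
  [60,81): 21 bp
  [81,89): 8 bp
  [89,100): 11 bp
  [100,107): 7 bp
  [107,124): 17 bp
  [124,131): 7 bp
  [131,156): 25 bp
  [156,158): 2 bp
  [158,174): 16 bp
  [174,180): 6 bp
  [180,191): 11 bp
  [191,200): 9 bp
  [200,208): 8 bp
  [208,212): 4 bp
  [212,215): 3 bp
  [215,226): 11 bp

[2,2,3,4,6,6,6,7,7,7,7,8,8,9,9,10,11,11,11,13,16,17,21,25]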